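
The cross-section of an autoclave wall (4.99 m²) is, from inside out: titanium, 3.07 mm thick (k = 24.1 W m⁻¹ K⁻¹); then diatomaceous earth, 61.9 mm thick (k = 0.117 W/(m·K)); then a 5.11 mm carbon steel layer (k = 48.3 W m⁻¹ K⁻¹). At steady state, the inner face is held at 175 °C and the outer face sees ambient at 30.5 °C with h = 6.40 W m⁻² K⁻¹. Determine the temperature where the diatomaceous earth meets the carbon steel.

Resistance network (inner→outer):
  R_titanium = L/(kA) = 0.00307/(24.1·4.99) = 2.553×10^-5 K/W
  R_diatomaceous earth = L/(kA) = 0.0619/(0.117·4.99) = 0.1060 K/W
  R_carbon steel = L/(kA) = 0.00511/(48.3·4.99) = 2.120×10^-5 K/W
  R_conv,out = 1/(hA) = 1/(6.40·4.99) = 0.03131 K/W
ΣR = 2.553×10^-5 + 0.1060 + 2.120×10^-5 + 0.03131 = 0.1374 K/W
Q = ΔT/ΣR = (175 °C − 30.5 °C)/0.1374 = 1052 W
From the inner boundary to the diatomaceous earth/carbon steel interface, ΣR_partial = 0.1060 K/W.
T_interface = T_in − Q·ΣR_partial = 175 °C − (1052)(0.1060) = 63.5 °C

T = 63.5 °C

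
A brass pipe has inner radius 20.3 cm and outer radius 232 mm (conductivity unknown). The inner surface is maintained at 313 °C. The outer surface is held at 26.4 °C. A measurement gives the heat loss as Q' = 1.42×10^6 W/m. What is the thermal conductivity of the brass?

k = 105 W/m·K

ΣR = ΔT/Q' = |313 − 26.4|/1.42×10^6 = 2.018×10^-4 m·K/W
ln(r₂/r₁)/(2πk) = 2.018×10^-4 ⇒ k = 0.1335/(2π·2.018×10^-4) = 105 W/m·K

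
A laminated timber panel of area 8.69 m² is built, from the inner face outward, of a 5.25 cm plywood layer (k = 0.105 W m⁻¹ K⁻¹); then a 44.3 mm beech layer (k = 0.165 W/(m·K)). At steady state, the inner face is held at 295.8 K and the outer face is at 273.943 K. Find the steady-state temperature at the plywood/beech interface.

Treat each layer as a resistance in series:
  R_plywood = L/(kA) = 0.0525/(0.105·8.69) = 0.05754 K/W
  R_beech = L/(kA) = 0.0443/(0.165·8.69) = 0.03090 K/W
ΣR = 0.05754 + 0.03090 = 0.08844 K/W
Q = ΔT/ΣR = (295.8 K − 273.943 K)/0.08844 = 247.1 W
From the inner boundary to the plywood/beech interface, ΣR_partial = 0.05754 K/W.
T_interface = T_in − Q·ΣR_partial = 295.8 K − (247.1)(0.05754) = 281.58 K

T = 281.58 K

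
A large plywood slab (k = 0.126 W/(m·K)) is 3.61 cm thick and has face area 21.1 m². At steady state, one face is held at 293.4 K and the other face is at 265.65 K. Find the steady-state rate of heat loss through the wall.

Q = 2040 W

Q = kA·ΔT/L = 0.126 × 21.1 × |293.4 K − 265.65 K| / 0.0361 = 2040 W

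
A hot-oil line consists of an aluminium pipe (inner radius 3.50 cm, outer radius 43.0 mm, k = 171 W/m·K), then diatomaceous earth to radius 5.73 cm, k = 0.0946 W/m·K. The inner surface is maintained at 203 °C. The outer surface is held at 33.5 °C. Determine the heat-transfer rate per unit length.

Q' = 351 W/m

Series thermal resistances, inner to outer:
  R'_aluminium = ln(0.0430/0.0350)/(2πk) = 0.2059/(2π·171) = 1.916×10^-4 m·K/W
  R'_diatomaceous earth = ln(0.0573/0.0430)/(2πk) = 0.2871/(2π·0.0946) = 0.4830 m·K/W
ΣR = 1.916×10^-4 + 0.4830 = 0.4832 m·K/W
Q' = ΔT/ΣR = (203 °C − 33.5 °C)/0.4832 = 351 W/m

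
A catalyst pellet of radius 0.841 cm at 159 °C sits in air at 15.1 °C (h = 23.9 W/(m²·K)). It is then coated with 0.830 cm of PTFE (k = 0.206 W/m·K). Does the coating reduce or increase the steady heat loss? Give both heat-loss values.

increases: 3.06 → 4.14 W

Critical radius for a sphere: r_cr = 2k/h = 0.0172 m = 1.72 cm.
Outer radius after coating: r₂ = 0.00841 + 0.00830 = 0.01671 m.
Since r₁ < r_cr and r₂ ≤ r_cr, the coating moves toward the maximum at r_cr — heat loss rises.
Bare: R = 1/(4πr₁²h) = 47.08 K/W; Q = 143.9/47.08 = 3.06 W.
Coated: R = R_cond + R_conv = 34.74 K/W; Q = 143.9/34.74 = 4.14 W.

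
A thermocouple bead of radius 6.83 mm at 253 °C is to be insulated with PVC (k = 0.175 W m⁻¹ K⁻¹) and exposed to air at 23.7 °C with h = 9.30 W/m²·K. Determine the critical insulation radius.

For a sphere, r_cr = 2k_ins/h = 2·0.175/9.30 = 0.0376 m = 3.76 cm

r_cr = 3.76 cm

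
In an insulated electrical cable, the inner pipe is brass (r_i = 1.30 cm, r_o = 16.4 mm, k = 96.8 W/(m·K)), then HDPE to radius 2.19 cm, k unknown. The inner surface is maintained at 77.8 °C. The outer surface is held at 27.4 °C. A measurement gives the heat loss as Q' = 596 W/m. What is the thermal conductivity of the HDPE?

k = 0.547 W/m·K

ΣR = ΔT/Q' = |77.8 − 27.4|/596 = 0.08456 m·K/W
Known resistances:
  R'_brass = ln(0.0164/0.0130)/(2πk) = 0.2323/(2π·96.8) = 3.820×10^-4 m·K/W
R_HDPE = ΣR − ΣR_known = 0.08456 − 3.820×10^-4 = 0.08418 m·K/W
ln(r₂/r₁)/(2πk) = 0.08418 ⇒ k = 0.2892/(2π·0.08418) = 0.547 W/m·K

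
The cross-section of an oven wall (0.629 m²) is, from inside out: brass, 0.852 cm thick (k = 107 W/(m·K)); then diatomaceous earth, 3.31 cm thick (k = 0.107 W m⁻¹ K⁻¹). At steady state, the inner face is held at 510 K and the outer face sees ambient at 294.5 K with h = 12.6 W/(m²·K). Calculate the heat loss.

Treat each layer as a resistance in series:
  R_brass = L/(kA) = 0.00852/(107·0.629) = 1.266×10^-4 K/W
  R_diatomaceous earth = L/(kA) = 0.0331/(0.107·0.629) = 0.4918 K/W
  R_conv,out = 1/(hA) = 1/(12.6·0.629) = 0.1262 K/W
ΣR = 1.266×10^-4 + 0.4918 + 0.1262 = 0.6181 K/W
Q = ΔT/ΣR = (510 K − 294.5 K)/0.6181 = 349 W

Q = 349 W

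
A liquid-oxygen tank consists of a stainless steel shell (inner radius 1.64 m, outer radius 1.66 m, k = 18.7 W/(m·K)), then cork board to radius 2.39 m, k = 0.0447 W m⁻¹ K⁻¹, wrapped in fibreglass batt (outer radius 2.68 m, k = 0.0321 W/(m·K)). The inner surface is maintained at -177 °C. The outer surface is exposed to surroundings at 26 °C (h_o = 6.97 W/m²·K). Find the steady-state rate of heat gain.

Q = 460 W

Series thermal resistances, inner to outer:
  R_stainless steel = (1/1.64 − 1/1.66)/(4πk) = 0.007346/(4π·18.7) = 3.126×10^-5 K/W
  R_cork board = (1/1.66 − 1/2.39)/(4πk) = 0.1840/(4π·0.0447) = 0.3276 K/W
  R_fibreglass batt = (1/2.39 − 1/2.68)/(4πk) = 0.04528/(4π·0.0321) = 0.1122 K/W
  R_conv,out = 1/(4πr²h) = 1/(4π·2.68²·6.97) = 0.001590 K/W
ΣR = 3.126×10^-5 + 0.3276 + 0.1122 + 0.001590 = 0.4414 K/W
Q = ΔT/ΣR = (-177 °C − 26 °C)/0.4414 = -460 W
(Negative Q ⇒ heat flows inward; heat gain = 460 W.)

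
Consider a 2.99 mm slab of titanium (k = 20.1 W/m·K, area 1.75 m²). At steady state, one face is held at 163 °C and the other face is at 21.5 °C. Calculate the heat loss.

Q = kA·ΔT/L = 20.1 × 1.75 × |163 °C − 21.5 °C| / 0.00299 = 1.66×10^6 W

Q = 1660 kW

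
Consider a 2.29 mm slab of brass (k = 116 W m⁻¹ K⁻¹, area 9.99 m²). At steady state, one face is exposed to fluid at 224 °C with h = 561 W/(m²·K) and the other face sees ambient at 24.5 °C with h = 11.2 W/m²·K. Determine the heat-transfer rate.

Q = 21.9 kW

Series thermal resistances, inner to outer:
  R_conv,in = 1/(hA) = 1/(561·9.99) = 1.784×10^-4 K/W
  R_brass = L/(kA) = 0.00229/(116·9.99) = 1.976×10^-6 K/W
  R_conv,out = 1/(hA) = 1/(11.2·9.99) = 0.008938 K/W
ΣR = 1.784×10^-4 + 1.976×10^-6 + 0.008938 = 0.009118 K/W
Q = ΔT/ΣR = (224 °C − 24.5 °C)/0.009118 = 21900 W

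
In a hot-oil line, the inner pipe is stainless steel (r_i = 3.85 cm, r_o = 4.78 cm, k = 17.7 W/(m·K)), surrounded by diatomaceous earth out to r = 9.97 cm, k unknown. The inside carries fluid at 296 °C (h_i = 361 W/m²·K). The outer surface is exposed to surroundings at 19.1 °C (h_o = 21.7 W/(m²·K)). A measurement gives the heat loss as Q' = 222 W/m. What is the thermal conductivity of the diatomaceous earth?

k = 0.101 W/m·K

ΣR = ΔT/Q' = |296 − 19.1|/222 = 1.247 m·K/W
Known resistances:
  R'_conv,in = 1/(2πr h) = 1/(2π·0.0385·361) = 0.01145 m·K/W
  R'_stainless steel = ln(0.0478/0.0385)/(2πk) = 0.2164/(2π·17.7) = 0.001946 m·K/W
  R'_conv,out = 1/(2πr h) = 1/(2π·0.0997·21.7) = 0.07356 m·K/W
R_diatomaceous earth = ΣR − ΣR_known = 1.247 − 0.08696 = 1.160 m·K/W
ln(r₂/r₁)/(2πk) = 1.160 ⇒ k = 0.7351/(2π·1.160) = 0.101 W/m·K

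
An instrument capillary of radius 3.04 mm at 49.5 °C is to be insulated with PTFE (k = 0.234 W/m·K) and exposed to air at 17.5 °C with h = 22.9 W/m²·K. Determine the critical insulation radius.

For a cylinder, r_cr = k_ins/h = 0.234/22.9 = 0.0102 m = 1.02 cm

r_cr = 1.02 cm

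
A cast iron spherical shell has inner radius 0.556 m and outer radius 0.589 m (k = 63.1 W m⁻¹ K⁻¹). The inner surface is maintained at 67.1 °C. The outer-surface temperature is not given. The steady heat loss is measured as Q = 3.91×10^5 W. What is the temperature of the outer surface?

Sum the resistances:
  R_cast iron = (1/0.556 − 1/0.589)/(4πk) = 0.1008/(4π·63.1) = 1.271×10^-4 K/W
ΣR = 1.271×10^-4 K/W
ΔT = Q·ΣR = 3.91×10^5 × 1.271×10^-4 = 49.70 K
Heat flows outward, so T_out = T_in − ΔT = 67.1 − 49.70 = 17.4 °C

T_out = 17.4 °C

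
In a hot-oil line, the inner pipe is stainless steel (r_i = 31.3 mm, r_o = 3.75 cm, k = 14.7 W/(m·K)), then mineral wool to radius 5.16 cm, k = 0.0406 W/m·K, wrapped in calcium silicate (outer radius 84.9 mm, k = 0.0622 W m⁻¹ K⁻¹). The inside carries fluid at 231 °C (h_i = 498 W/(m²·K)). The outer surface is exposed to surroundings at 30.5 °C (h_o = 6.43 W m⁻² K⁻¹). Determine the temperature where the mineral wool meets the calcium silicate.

T = 141 °C

Treat each layer as a resistance in series:
  R'_conv,in = 1/(2πr h) = 1/(2π·0.0313·498) = 0.01021 m·K/W
  R'_stainless steel = ln(0.0375/0.0313)/(2πk) = 0.1807/(2π·14.7) = 0.001957 m·K/W
  R'_mineral wool = ln(0.0516/0.0375)/(2πk) = 0.3192/(2π·0.0406) = 1.251 m·K/W
  R'_calcium silicate = ln(0.0849/0.0516)/(2πk) = 0.4980/(2π·0.0622) = 1.274 m·K/W
  R'_conv,out = 1/(2πr h) = 1/(2π·0.0849·6.43) = 0.2915 m·K/W
ΣR = 0.01021 + 0.001957 + 1.251 + 1.274 + 0.2915 = 2.829 m·K/W
Q' = ΔT/ΣR = (231 °C − 30.5 °C)/2.829 = 70.87 W/m
From the inner boundary to the mineral wool/calcium silicate interface, ΣR_partial = 1.263 m·K/W.
T_interface = T_in − Q'·ΣR_partial = 231 °C − (70.87)(1.263) = 141 °C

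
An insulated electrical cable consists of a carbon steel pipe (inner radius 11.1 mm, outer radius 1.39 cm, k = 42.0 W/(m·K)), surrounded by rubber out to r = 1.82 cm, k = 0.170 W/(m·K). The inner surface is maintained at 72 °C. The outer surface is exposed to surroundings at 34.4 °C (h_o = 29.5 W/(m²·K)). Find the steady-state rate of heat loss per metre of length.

Series thermal resistances, inner to outer:
  R'_carbon steel = ln(0.0139/0.0111)/(2πk) = 0.2249/(2π·42.0) = 8.524×10^-4 m·K/W
  R'_rubber = ln(0.0182/0.0139)/(2πk) = 0.2695/(2π·0.170) = 0.2523 m·K/W
  R'_conv,out = 1/(2πr h) = 1/(2π·0.0182·29.5) = 0.2964 m·K/W
ΣR = 8.524×10^-4 + 0.2523 + 0.2964 = 0.5496 m·K/W
Q' = ΔT/ΣR = (72 °C − 34.4 °C)/0.5496 = 68.4 W/m

Q' = 68.4 W/m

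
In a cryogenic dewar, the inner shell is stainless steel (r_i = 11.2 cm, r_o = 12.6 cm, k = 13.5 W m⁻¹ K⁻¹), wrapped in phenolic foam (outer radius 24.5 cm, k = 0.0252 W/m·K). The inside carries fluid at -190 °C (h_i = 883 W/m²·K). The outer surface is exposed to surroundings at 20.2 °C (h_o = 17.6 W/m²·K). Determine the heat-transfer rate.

Q = 17.1 W

Series thermal resistances, inner to outer:
  R_conv,in = 1/(4πr²h) = 1/(4π·0.112²·883) = 0.007184 K/W
  R_stainless steel = (1/0.112 − 1/0.126)/(4πk) = 0.9921/(4π·13.5) = 0.005848 K/W
  R_phenolic foam = (1/0.126 − 1/0.245)/(4πk) = 3.855/(4π·0.0252) = 12.17 K/W
  R_conv,out = 1/(4πr²h) = 1/(4π·0.245²·17.6) = 0.07533 K/W
ΣR = 0.007184 + 0.005848 + 12.17 + 0.07533 = 12.26 K/W
Q = ΔT/ΣR = (-190 °C − 20.2 °C)/12.26 = -17.1 W
(Negative Q ⇒ heat flows inward; heat gain = 17.1 W.)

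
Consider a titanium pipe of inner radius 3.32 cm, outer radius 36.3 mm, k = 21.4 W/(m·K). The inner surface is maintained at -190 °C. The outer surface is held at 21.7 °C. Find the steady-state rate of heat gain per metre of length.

Q' = 3.19×10^5 W/m

Q' = 2πk·ΔT/ln(r₂/r₁) = 2π × 21.4 × 211.7 / ln(0.0363/0.0332) = 3.19×10^5 W/m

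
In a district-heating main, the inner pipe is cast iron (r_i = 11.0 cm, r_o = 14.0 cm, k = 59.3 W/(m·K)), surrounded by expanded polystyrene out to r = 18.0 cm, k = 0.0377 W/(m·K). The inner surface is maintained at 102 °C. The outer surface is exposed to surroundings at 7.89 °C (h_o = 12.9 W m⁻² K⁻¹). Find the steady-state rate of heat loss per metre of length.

Q' = 83.3 W/m

Resistance network (inner→outer):
  R'_cast iron = ln(0.140/0.110)/(2πk) = 0.2412/(2π·59.3) = 6.473×10^-4 m·K/W
  R'_expanded polystyrene = ln(0.180/0.140)/(2πk) = 0.2513/(2π·0.0377) = 1.061 m·K/W
  R'_conv,out = 1/(2πr h) = 1/(2π·0.180·12.9) = 0.06854 m·K/W
ΣR = 6.473×10^-4 + 1.061 + 0.06854 = 1.130 m·K/W
Q' = ΔT/ΣR = (102 °C − 7.89 °C)/1.130 = 83.3 W/m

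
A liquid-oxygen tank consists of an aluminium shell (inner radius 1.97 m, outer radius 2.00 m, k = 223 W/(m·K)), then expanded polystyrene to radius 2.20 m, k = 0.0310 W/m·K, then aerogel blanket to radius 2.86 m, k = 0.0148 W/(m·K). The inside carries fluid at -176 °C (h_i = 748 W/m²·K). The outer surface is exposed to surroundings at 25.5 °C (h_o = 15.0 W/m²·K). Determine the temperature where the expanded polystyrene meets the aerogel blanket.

Series thermal resistances, inner to outer:
  R_conv,in = 1/(4πr²h) = 1/(4π·1.97²·748) = 2.741×10^-5 K/W
  R_aluminium = (1/1.97 − 1/2.00)/(4πk) = 0.007614/(4π·223) = 2.717×10^-6 K/W
  R_expanded polystyrene = (1/2.00 − 1/2.20)/(4πk) = 0.04545/(4π·0.0310) = 0.1167 K/W
  R_aerogel blanket = (1/2.20 − 1/2.86)/(4πk) = 0.1049/(4π·0.0148) = 0.5640 K/W
  R_conv,out = 1/(4πr²h) = 1/(4π·2.86²·15.0) = 6.486×10^-4 K/W
ΣR = 2.741×10^-5 + 2.717×10^-6 + 0.1167 + 0.5640 + 6.486×10^-4 = 0.6814 K/W
Q = ΔT/ΣR = (-176 °C − 25.5 °C)/0.6814 = -295.7 W
From the inner boundary to the expanded polystyrene/aerogel blanket interface, ΣR_partial = 0.1167 K/W.
T_interface = T_in − Q·ΣR_partial = -176 °C − (-295.7)(0.1167) = -141 °C

T = -141 °C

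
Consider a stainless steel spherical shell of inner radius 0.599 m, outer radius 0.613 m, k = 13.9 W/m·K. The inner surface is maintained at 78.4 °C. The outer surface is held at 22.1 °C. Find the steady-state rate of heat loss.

Q = 258 kW

Q = 4πk·ΔT/(1/r₁ − 1/r₂) = 4π × 13.9 × 56.3 / (1/0.599 − 1/0.613) = 2.58×10^5 W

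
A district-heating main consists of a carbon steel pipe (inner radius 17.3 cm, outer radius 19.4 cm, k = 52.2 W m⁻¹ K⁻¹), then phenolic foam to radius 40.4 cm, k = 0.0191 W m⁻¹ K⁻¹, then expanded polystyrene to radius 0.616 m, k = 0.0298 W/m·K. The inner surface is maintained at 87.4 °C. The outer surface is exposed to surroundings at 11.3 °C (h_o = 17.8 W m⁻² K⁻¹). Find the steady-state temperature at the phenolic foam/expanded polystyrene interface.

T = 31.9 °C

Treat each layer as a resistance in series:
  R'_carbon steel = ln(0.194/0.173)/(2πk) = 0.1146/(2π·52.2) = 3.493×10^-4 m·K/W
  R'_phenolic foam = ln(0.404/0.194)/(2πk) = 0.7336/(2π·0.0191) = 6.113 m·K/W
  R'_expanded polystyrene = ln(0.616/0.404)/(2πk) = 0.4218/(2π·0.0298) = 2.253 m·K/W
  R'_conv,out = 1/(2πr h) = 1/(2π·0.616·17.8) = 0.01452 m·K/W
ΣR = 3.493×10^-4 + 6.113 + 2.253 + 0.01452 = 8.381 m·K/W
Q' = ΔT/ΣR = (87.4 °C − 11.3 °C)/8.381 = 9.080 W/m
From the inner boundary to the phenolic foam/expanded polystyrene interface, ΣR_partial = 6.113 m·K/W.
T_interface = T_in − Q'·ΣR_partial = 87.4 °C − (9.080)(6.113) = 31.9 °C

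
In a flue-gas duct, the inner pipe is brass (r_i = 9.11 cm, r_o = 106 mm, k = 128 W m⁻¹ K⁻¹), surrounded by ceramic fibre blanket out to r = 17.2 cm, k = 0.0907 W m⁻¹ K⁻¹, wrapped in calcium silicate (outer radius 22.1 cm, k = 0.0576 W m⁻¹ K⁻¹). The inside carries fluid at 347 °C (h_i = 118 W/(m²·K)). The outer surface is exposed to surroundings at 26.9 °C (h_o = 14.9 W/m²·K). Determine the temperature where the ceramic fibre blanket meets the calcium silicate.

T = 175 °C

Treat each layer as a resistance in series:
  R'_conv,in = 1/(2πr h) = 1/(2π·0.0911·118) = 0.01481 m·K/W
  R'_brass = ln(0.106/0.0911)/(2πk) = 0.1515/(2π·128) = 1.884×10^-4 m·K/W
  R'_ceramic fibre blanket = ln(0.172/0.106)/(2πk) = 0.4841/(2π·0.0907) = 0.8494 m·K/W
  R'_calcium silicate = ln(0.221/0.172)/(2πk) = 0.2507/(2π·0.0576) = 0.6926 m·K/W
  R'_conv,out = 1/(2πr h) = 1/(2π·0.221·14.9) = 0.04833 m·K/W
ΣR = 0.01481 + 1.884×10^-4 + 0.8494 + 0.6926 + 0.04833 = 1.605 m·K/W
Q' = ΔT/ΣR = (347 °C − 26.9 °C)/1.605 = 199.4 W/m
From the inner boundary to the ceramic fibre blanket/calcium silicate interface, ΣR_partial = 0.8644 m·K/W.
T_interface = T_in − Q'·ΣR_partial = 347 °C − (199.4)(0.8644) = 175 °C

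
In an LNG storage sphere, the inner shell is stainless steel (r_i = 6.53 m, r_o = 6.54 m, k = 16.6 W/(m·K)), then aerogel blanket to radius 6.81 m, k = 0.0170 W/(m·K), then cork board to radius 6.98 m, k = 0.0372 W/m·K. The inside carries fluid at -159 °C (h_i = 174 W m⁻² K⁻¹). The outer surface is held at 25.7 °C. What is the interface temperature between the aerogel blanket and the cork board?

Treat each layer as a resistance in series:
  R_conv,in = 1/(4πr²h) = 1/(4π·6.53²·174) = 1.073×10^-5 K/W
  R_stainless steel = (1/6.53 − 1/6.54)/(4πk) = 2.342×10^-4/(4π·16.6) = 1.123×10^-6 K/W
  R_aerogel blanket = (1/6.54 − 1/6.81)/(4πk) = 0.006062/(4π·0.0170) = 0.02838 K/W
  R_cork board = (1/6.81 − 1/6.98)/(4πk) = 0.003576/(4π·0.0372) = 0.007651 K/W
ΣR = 1.073×10^-5 + 1.123×10^-6 + 0.02838 + 0.007651 = 0.03604 K/W
Q = ΔT/ΣR = (-159 °C − 25.7 °C)/0.03604 = -5125 W
From the inner boundary to the aerogel blanket/cork board interface, ΣR_partial = 0.02839 K/W.
T_interface = T_in − Q·ΣR_partial = -159 °C − (-5125)(0.02839) = -13.5 °C

T = -13.5 °C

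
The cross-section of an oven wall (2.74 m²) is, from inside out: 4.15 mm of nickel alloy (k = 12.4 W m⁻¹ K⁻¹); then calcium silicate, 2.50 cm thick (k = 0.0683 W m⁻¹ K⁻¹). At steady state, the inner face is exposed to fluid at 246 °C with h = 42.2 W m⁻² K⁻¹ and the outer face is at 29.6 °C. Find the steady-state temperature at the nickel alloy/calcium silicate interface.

T = 233 °C

Treat each layer as a resistance in series:
  R_conv,in = 1/(hA) = 1/(42.2·2.74) = 0.008648 K/W
  R_nickel alloy = L/(kA) = 0.00415/(12.4·2.74) = 1.221×10^-4 K/W
  R_calcium silicate = L/(kA) = 0.0250/(0.0683·2.74) = 0.1336 K/W
ΣR = 0.008648 + 1.221×10^-4 + 0.1336 = 0.1424 K/W
Q = ΔT/ΣR = (246 °C − 29.6 °C)/0.1424 = 1520 W
From the inner boundary to the nickel alloy/calcium silicate interface, ΣR_partial = 0.008770 K/W.
T_interface = T_in − Q·ΣR_partial = 246 °C − (1520)(0.008770) = 233 °C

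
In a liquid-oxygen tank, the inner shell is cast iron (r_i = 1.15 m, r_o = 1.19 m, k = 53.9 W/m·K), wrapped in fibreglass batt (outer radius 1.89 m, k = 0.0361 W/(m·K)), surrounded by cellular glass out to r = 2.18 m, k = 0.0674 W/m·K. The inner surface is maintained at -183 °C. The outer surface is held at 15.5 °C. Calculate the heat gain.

Treat each layer as a resistance in series:
  R_cast iron = (1/1.15 − 1/1.19)/(4πk) = 0.02923/(4π·53.9) = 4.315×10^-5 K/W
  R_fibreglass batt = (1/1.19 − 1/1.89)/(4πk) = 0.3112/(4π·0.0361) = 0.6861 K/W
  R_cellular glass = (1/1.89 − 1/2.18)/(4πk) = 0.07038/(4π·0.0674) = 0.08310 K/W
ΣR = 4.315×10^-5 + 0.6861 + 0.08310 = 0.7692 K/W
Q = ΔT/ΣR = (-183 °C − 15.5 °C)/0.7692 = -258 W
(Negative Q ⇒ heat flows inward; heat gain = 258 W.)

Q = 258 W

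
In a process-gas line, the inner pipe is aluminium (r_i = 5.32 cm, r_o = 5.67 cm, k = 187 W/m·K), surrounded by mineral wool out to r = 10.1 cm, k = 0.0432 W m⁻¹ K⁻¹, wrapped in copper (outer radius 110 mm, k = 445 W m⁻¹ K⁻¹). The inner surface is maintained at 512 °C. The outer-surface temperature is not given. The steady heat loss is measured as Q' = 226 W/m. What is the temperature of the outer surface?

T_out = 31.3 °C

Series resistances:
  R'_aluminium = ln(0.0567/0.0532)/(2πk) = 0.06372/(2π·187) = 5.423×10^-5 m·K/W
  R'_mineral wool = ln(0.101/0.0567)/(2πk) = 0.5773/(2π·0.0432) = 2.127 m·K/W
  R'_copper = ln(0.110/0.101)/(2πk) = 0.08536/(2π·445) = 3.053×10^-5 m·K/W
ΣR = 2.127 m·K/W
ΔT = Q'·ΣR = 226 × 2.127 = 480.7 K
Heat flows outward, so T_out = T_in − ΔT = 512 − 480.7 = 31.3 °C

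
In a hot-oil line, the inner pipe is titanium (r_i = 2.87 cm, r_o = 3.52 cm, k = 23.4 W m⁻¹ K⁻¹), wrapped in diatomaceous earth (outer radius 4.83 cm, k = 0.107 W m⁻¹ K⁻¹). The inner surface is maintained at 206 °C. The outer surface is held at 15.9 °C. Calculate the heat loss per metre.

Q' = 403 W/m

Resistance network (inner→outer):
  R'_titanium = ln(0.0352/0.0287)/(2πk) = 0.2041/(2π·23.4) = 0.001389 m·K/W
  R'_diatomaceous earth = ln(0.0483/0.0352)/(2πk) = 0.3164/(2π·0.107) = 0.4706 m·K/W
ΣR = 0.001389 + 0.4706 = 0.4720 m·K/W
Q' = ΔT/ΣR = (206 °C − 15.9 °C)/0.4720 = 403 W/m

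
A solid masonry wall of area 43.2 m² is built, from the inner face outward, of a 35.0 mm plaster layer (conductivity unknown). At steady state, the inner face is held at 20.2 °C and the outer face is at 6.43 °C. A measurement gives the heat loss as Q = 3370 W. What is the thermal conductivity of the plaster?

k = 0.198 W/m·K

ΣR = ΔT/Q = |20.2 − 6.43|/3370 = 0.004086 K/W
L/(kA) = 0.004086 ⇒ k = 0.0350/(0.004086·43.2) = 0.198 W/m·K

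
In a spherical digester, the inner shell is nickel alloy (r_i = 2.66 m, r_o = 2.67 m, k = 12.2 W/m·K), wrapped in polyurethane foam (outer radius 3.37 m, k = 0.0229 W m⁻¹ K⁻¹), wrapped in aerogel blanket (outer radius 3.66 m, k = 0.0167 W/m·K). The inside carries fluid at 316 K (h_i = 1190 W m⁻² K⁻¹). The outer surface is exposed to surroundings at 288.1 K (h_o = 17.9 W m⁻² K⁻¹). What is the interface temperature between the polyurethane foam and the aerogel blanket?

Treat each layer as a resistance in series:
  R_conv,in = 1/(4πr²h) = 1/(4π·2.66²·1190) = 9.451×10^-6 K/W
  R_nickel alloy = (1/2.66 − 1/2.67)/(4πk) = 0.001408/(4π·12.2) = 9.184×10^-6 K/W
  R_polyurethane foam = (1/2.67 − 1/3.37)/(4πk) = 0.07780/(4π·0.0229) = 0.2703 K/W
  R_aerogel blanket = (1/3.37 − 1/3.66)/(4πk) = 0.02351/(4π·0.0167) = 0.1120 K/W
  R_conv,out = 1/(4πr²h) = 1/(4π·3.66²·17.9) = 3.319×10^-4 K/W
ΣR = 9.451×10^-6 + 9.184×10^-6 + 0.2703 + 0.1120 + 3.319×10^-4 = 0.3827 K/W
Q = ΔT/ΣR = (316 K − 288.1 K)/0.3827 = 72.90 W
From the inner boundary to the polyurethane foam/aerogel blanket interface, ΣR_partial = 0.2703 K/W.
T_interface = T_in − Q·ΣR_partial = 316 K − (72.90)(0.2703) = 296.3 K

T = 296.3 K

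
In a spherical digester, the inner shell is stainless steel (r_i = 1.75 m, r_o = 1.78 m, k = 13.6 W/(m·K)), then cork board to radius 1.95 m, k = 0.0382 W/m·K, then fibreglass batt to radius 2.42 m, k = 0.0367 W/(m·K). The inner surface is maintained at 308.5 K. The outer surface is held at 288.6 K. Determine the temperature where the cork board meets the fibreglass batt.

Resistance network (inner→outer):
  R_stainless steel = (1/1.75 − 1/1.78)/(4πk) = 0.009631/(4π·13.6) = 5.635×10^-5 K/W
  R_cork board = (1/1.78 − 1/1.95)/(4πk) = 0.04898/(4π·0.0382) = 0.1020 K/W
  R_fibreglass batt = (1/1.95 − 1/2.42)/(4πk) = 0.09960/(4π·0.0367) = 0.2160 K/W
ΣR = 5.635×10^-5 + 0.1020 + 0.2160 = 0.3181 K/W
Q = ΔT/ΣR = (308.5 K − 288.6 K)/0.3181 = 62.56 W
From the inner boundary to the cork board/fibreglass batt interface, ΣR_partial = 0.1021 K/W.
T_interface = T_in − Q·ΣR_partial = 308.5 K − (62.56)(0.1021) = 302.1 K

T = 302.1 K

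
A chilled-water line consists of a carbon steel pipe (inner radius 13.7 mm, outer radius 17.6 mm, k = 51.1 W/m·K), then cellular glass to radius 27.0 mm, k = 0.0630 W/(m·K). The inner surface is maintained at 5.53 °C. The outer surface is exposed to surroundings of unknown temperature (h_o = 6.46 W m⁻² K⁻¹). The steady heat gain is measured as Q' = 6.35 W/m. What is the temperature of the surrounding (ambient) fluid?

Sum the resistances:
  R'_carbon steel = ln(0.0176/0.0137)/(2πk) = 0.2505/(2π·51.1) = 7.802×10^-4 m·K/W
  R'_cellular glass = ln(0.0270/0.0176)/(2πk) = 0.4279/(2π·0.0630) = 1.081 m·K/W
  R'_conv,out = 1/(2πr h) = 1/(2π·0.0270·6.46) = 0.9125 m·K/W
ΣR = 1.994 m·K/W
ΔT = Q'·ΣR = 6.35 × 1.994 = 12.66 K
Heat flows inward, so T_out = T_in + ΔT = 5.53 + 12.66 = 18.2 °C

T_out = 18.2 °C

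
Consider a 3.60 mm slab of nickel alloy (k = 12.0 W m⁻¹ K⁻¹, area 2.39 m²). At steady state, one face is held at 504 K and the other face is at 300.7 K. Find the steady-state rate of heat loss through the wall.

Q = 1620 kW

Q = kA·ΔT/L = 12.0 × 2.39 × |504 K − 300.7 K| / 0.00360 = 1.62×10^6 W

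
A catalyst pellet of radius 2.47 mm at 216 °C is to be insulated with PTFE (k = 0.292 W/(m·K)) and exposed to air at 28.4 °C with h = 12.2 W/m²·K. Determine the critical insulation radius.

r_cr = 4.79 cm

For a sphere, r_cr = 2k_ins/h = 2·0.292/12.2 = 0.0479 m = 4.79 cm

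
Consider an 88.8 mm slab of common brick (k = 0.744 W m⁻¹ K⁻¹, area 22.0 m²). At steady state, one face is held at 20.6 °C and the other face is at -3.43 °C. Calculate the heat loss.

Q = 4.43 kW

Q = kA·ΔT/L = 0.744 × 22.0 × |20.6 °C − -3.43 °C| / 0.0888 = 4430 W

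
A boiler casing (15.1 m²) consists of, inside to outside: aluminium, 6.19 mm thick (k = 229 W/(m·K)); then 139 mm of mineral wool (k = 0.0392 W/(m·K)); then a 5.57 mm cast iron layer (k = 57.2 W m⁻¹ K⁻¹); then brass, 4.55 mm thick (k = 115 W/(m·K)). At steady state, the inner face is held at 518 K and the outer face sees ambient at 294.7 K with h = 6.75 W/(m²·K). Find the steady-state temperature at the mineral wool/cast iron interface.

T = 303.7 K

Resistance network (inner→outer):
  R_aluminium = L/(kA) = 0.00619/(229·15.1) = 1.790×10^-6 K/W
  R_mineral wool = L/(kA) = 0.139/(0.0392·15.1) = 0.2348 K/W
  R_cast iron = L/(kA) = 0.00557/(57.2·15.1) = 6.449×10^-6 K/W
  R_brass = L/(kA) = 0.00455/(115·15.1) = 2.620×10^-6 K/W
  R_conv,out = 1/(hA) = 1/(6.75·15.1) = 0.009811 K/W
ΣR = 1.790×10^-6 + 0.2348 + 6.449×10^-6 + 2.620×10^-6 + 0.009811 = 0.2446 K/W
Q = ΔT/ΣR = (518 K − 294.7 K)/0.2446 = 912.9 W
From the inner boundary to the mineral wool/cast iron interface, ΣR_partial = 0.2348 K/W.
T_interface = T_in − Q·ΣR_partial = 518 K − (912.9)(0.2348) = 303.7 K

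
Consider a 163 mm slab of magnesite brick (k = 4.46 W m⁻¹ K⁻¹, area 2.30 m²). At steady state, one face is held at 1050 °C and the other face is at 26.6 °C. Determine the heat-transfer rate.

Q = 64400 W

Q = kA·ΔT/L = 4.46 × 2.30 × |1050 °C − 26.6 °C| / 0.163 = 64400 W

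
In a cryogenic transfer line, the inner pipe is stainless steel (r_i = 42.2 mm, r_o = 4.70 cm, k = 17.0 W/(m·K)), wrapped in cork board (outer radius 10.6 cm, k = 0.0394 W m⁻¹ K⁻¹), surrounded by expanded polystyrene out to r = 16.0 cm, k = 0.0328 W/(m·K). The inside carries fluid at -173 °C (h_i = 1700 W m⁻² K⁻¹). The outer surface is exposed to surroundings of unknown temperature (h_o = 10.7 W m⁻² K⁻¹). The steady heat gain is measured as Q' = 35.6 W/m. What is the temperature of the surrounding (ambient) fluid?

T_out = 18.5 °C

Series resistances:
  R'_conv,in = 1/(2πr h) = 1/(2π·0.0422·1700) = 0.002218 m·K/W
  R'_stainless steel = ln(0.0470/0.0422)/(2πk) = 0.1077/(2π·17.0) = 0.001009 m·K/W
  R'_cork board = ln(0.106/0.0470)/(2πk) = 0.8133/(2π·0.0394) = 3.285 m·K/W
  R'_expanded polystyrene = ln(0.160/0.106)/(2πk) = 0.4117/(2π·0.0328) = 1.998 m·K/W
  R'_conv,out = 1/(2πr h) = 1/(2π·0.160·10.7) = 0.09296 m·K/W
ΣR = 5.379 m·K/W
ΔT = Q'·ΣR = 35.6 × 5.379 = 191.5 K
Heat flows inward, so T_out = T_in + ΔT = -173 + 191.5 = 18.5 °C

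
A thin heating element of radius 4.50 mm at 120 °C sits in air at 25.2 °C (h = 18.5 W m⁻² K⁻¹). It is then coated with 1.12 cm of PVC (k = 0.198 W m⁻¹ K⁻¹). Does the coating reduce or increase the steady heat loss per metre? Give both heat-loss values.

increases: 49.6 → 61.1 W/m

Critical radius for a cylinder: r_cr = k/h = 0.0107 m = 1.07 cm.
Outer radius after coating: r₂ = 0.00450 + 0.0112 = 0.01570 m.
r₁ < r_cr < r₂: heat loss rises to a maximum at r_cr then falls. Whether the coating helps depends on whether Q(r₂) has dropped back below Q(r₁).
Bare: R = 1/(2πr₁h) = 1.912 m·K/W; Q = 94.8/1.912 = 49.6 W/m.
Coated: R = R_cond + R_conv = 1.552 m·K/W; Q = 94.8/1.552 = 61.1 W/m.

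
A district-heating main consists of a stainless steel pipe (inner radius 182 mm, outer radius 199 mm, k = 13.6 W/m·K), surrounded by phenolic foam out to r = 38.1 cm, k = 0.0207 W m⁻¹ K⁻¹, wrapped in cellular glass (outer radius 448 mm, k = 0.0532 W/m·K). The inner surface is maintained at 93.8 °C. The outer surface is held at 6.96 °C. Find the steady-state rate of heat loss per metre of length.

Series thermal resistances, inner to outer:
  R'_stainless steel = ln(0.199/0.182)/(2πk) = 0.08930/(2π·13.6) = 0.001045 m·K/W
  R'_phenolic foam = ln(0.381/0.199)/(2πk) = 0.6495/(2π·0.0207) = 4.994 m·K/W
  R'_cellular glass = ln(0.448/0.381)/(2πk) = 0.1620/(2π·0.0532) = 0.4846 m·K/W
ΣR = 0.001045 + 4.994 + 0.4846 = 5.480 m·K/W
Q' = ΔT/ΣR = (93.8 °C − 6.96 °C)/5.480 = 15.8 W/m

Q' = 15.8 W/m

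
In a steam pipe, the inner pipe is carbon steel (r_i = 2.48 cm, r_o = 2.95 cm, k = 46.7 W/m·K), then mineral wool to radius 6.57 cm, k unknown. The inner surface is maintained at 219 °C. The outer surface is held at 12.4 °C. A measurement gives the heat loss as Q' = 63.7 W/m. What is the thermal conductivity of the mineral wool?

ΣR = ΔT/Q' = |219 − 12.4|/63.7 = 3.243 m·K/W
Known resistances:
  R'_carbon steel = ln(0.0295/0.0248)/(2πk) = 0.1735/(2π·46.7) = 5.915×10^-4 m·K/W
R_mineral wool = ΣR − ΣR_known = 3.243 − 5.915×10^-4 = 3.242 m·K/W
ln(r₂/r₁)/(2πk) = 3.242 ⇒ k = 0.8007/(2π·3.242) = 0.0393 W/m·K

k = 0.0393 W/m·K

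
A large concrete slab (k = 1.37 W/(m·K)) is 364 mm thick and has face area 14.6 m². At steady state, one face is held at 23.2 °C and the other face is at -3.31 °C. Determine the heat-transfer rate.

Q = 1460 W

Q = kA·ΔT/L = 1.37 × 14.6 × |23.2 °C − -3.31 °C| / 0.364 = 1460 W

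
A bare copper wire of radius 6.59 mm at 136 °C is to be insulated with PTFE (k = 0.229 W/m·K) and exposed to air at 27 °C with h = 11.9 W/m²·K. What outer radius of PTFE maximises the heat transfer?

r_cr = 1.92 cm

For a cylinder, r_cr = k_ins/h = 0.229/11.9 = 0.0192 m = 1.92 cm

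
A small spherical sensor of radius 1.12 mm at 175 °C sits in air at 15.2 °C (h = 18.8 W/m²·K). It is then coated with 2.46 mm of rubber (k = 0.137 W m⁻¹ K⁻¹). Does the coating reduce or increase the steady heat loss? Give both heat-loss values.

Critical radius for a sphere: r_cr = 2k/h = 0.0146 m = 1.46 cm.
Outer radius after coating: r₂ = 0.00112 + 0.00246 = 0.00358 m.
Since r₁ < r_cr and r₂ ≤ r_cr, the coating moves toward the maximum at r_cr — heat loss rises.
Bare: R = 1/(4πr₁²h) = 3374 K/W; Q = 159.8/3374 = 0.0474 W.
Coated: R = R_cond + R_conv = 686.6 K/W; Q = 159.8/686.6 = 0.233 W.

increases: 0.0474 → 0.233 W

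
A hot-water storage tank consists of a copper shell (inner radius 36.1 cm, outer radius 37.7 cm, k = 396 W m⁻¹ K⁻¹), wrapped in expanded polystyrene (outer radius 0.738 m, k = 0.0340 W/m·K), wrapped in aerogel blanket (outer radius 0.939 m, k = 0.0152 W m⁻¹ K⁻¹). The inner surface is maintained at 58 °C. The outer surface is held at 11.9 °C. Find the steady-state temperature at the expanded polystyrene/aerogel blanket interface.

Series thermal resistances, inner to outer:
  R_copper = (1/0.361 − 1/0.377)/(4πk) = 0.1176/(4π·396) = 2.362×10^-5 K/W
  R_expanded polystyrene = (1/0.377 − 1/0.738)/(4πk) = 1.298/(4π·0.0340) = 3.037 K/W
  R_aerogel blanket = (1/0.738 − 1/0.939)/(4πk) = 0.2901/(4π·0.0152) = 1.519 K/W
ΣR = 2.362×10^-5 + 3.037 + 1.519 = 4.556 K/W
Q = ΔT/ΣR = (58 °C − 11.9 °C)/4.556 = 10.12 W
From the inner boundary to the expanded polystyrene/aerogel blanket interface, ΣR_partial = 3.037 K/W.
T_interface = T_in − Q·ΣR_partial = 58 °C − (10.12)(3.037) = 27.3 °C

T = 27.3 °C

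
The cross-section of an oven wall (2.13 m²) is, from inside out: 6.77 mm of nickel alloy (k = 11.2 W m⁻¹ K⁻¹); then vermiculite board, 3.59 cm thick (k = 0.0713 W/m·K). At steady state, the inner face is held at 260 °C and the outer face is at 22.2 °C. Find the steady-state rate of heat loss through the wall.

Q = 1000 W

Series thermal resistances, inner to outer:
  R_nickel alloy = L/(kA) = 0.00677/(11.2·2.13) = 2.838×10^-4 K/W
  R_vermiculite board = L/(kA) = 0.0359/(0.0713·2.13) = 0.2364 K/W
ΣR = 2.838×10^-4 + 0.2364 = 0.2367 K/W
Q = ΔT/ΣR = (260 °C − 22.2 °C)/0.2367 = 1000 W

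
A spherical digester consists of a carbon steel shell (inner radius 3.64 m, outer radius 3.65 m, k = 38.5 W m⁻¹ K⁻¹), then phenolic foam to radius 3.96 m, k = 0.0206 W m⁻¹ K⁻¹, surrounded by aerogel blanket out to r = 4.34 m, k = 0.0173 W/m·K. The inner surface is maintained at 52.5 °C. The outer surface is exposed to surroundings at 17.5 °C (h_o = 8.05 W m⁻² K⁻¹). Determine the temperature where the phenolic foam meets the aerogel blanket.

T = 36.8 °C

Series thermal resistances, inner to outer:
  R_carbon steel = (1/3.64 − 1/3.65)/(4πk) = 7.527×10^-4/(4π·38.5) = 1.556×10^-6 K/W
  R_phenolic foam = (1/3.65 − 1/3.96)/(4πk) = 0.02145/(4π·0.0206) = 0.08285 K/W
  R_aerogel blanket = (1/3.96 − 1/4.34)/(4πk) = 0.02211/(4π·0.0173) = 0.1017 K/W
  R_conv,out = 1/(4πr²h) = 1/(4π·4.34²·8.05) = 5.248×10^-4 K/W
ΣR = 1.556×10^-6 + 0.08285 + 0.1017 + 5.248×10^-4 = 0.1851 K/W
Q = ΔT/ΣR = (52.5 °C − 17.5 °C)/0.1851 = 189.1 W
From the inner boundary to the phenolic foam/aerogel blanket interface, ΣR_partial = 0.08285 K/W.
T_interface = T_in − Q·ΣR_partial = 52.5 °C − (189.1)(0.08285) = 36.8 °C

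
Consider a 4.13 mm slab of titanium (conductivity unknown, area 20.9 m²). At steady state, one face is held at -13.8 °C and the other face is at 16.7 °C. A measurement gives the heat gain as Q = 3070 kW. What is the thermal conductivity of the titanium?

ΣR = ΔT/Q = |-13.8 − 16.7|/3.07×10^6 = 9.935×10^-6 K/W
L/(kA) = 9.935×10^-6 ⇒ k = 0.00413/(9.935×10^-6·20.9) = 19.9 W/m·K

k = 19.9 W/m·K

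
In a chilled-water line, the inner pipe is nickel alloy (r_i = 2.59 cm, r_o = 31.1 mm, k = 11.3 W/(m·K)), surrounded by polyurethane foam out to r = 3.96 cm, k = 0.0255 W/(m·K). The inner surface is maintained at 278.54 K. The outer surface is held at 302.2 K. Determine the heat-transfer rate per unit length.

Q' = 15.7 W/m

Resistance network (inner→outer):
  R'_nickel alloy = ln(0.0311/0.0259)/(2πk) = 0.1830/(2π·11.3) = 0.002577 m·K/W
  R'_polyurethane foam = ln(0.0396/0.0311)/(2πk) = 0.2416/(2π·0.0255) = 1.508 m·K/W
ΣR = 0.002577 + 1.508 = 1.511 m·K/W
Q' = ΔT/ΣR = (278.54 K − 302.2 K)/1.511 = -15.7 W/m
(Negative Q' ⇒ heat flows inward; heat gain = 15.7 W/m.)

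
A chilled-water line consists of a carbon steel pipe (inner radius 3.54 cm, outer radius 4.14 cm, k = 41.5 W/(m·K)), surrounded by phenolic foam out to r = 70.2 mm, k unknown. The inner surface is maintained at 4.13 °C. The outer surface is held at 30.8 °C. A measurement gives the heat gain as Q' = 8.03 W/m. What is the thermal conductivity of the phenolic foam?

ΣR = ΔT/Q' = |4.13 − 30.8|/8.03 = 3.321 m·K/W
Known resistances:
  R'_carbon steel = ln(0.0414/0.0354)/(2πk) = 0.1566/(2π·41.5) = 6.005×10^-4 m·K/W
R_phenolic foam = ΣR − ΣR_known = 3.321 − 6.005×10^-4 = 3.320 m·K/W
ln(r₂/r₁)/(2πk) = 3.320 ⇒ k = 0.5281/(2π·3.320) = 0.0253 W/m·K

k = 0.0253 W/m·K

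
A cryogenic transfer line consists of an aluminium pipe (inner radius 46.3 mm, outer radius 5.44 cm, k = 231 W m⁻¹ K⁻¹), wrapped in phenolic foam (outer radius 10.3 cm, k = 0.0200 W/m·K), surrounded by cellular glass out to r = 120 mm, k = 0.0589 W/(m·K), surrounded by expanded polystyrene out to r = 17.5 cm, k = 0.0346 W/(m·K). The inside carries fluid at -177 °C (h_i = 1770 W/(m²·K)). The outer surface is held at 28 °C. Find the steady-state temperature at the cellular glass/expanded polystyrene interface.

T = -21.2 °C

Series thermal resistances, inner to outer:
  R'_conv,in = 1/(2πr h) = 1/(2π·0.0463·1770) = 0.001942 m·K/W
  R'_aluminium = ln(0.0544/0.0463)/(2πk) = 0.1612/(2π·231) = 1.111×10^-4 m·K/W
  R'_phenolic foam = ln(0.103/0.0544)/(2πk) = 0.6384/(2π·0.0200) = 5.080 m·K/W
  R'_cellular glass = ln(0.120/0.103)/(2πk) = 0.1528/(2π·0.0589) = 0.4128 m·K/W
  R'_expanded polystyrene = ln(0.175/0.120)/(2πk) = 0.3773/(2π·0.0346) = 1.735 m·K/W
ΣR = 0.001942 + 1.111×10^-4 + 5.080 + 0.4128 + 1.735 = 7.230 m·K/W
Q' = ΔT/ΣR = (-177 °C − 28 °C)/7.230 = -28.35 W/m
From the inner boundary to the cellular glass/expanded polystyrene interface, ΣR_partial = 5.495 m·K/W.
T_interface = T_in − Q'·ΣR_partial = -177 °C − (-28.35)(5.495) = -21.2 °C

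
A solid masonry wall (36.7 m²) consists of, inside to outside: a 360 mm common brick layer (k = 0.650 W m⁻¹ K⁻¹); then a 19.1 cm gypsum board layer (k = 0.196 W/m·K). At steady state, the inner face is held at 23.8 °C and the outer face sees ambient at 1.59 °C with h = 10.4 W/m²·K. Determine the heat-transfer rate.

Series thermal resistances, inner to outer:
  R_common brick = L/(kA) = 0.360/(0.650·36.7) = 0.01509 K/W
  R_gypsum board = L/(kA) = 0.191/(0.196·36.7) = 0.02655 K/W
  R_conv,out = 1/(hA) = 1/(10.4·36.7) = 0.002620 K/W
ΣR = 0.01509 + 0.02655 + 0.002620 = 0.04426 K/W
Q = ΔT/ΣR = (23.8 °C − 1.59 °C)/0.04426 = 502 W

Q = 502 W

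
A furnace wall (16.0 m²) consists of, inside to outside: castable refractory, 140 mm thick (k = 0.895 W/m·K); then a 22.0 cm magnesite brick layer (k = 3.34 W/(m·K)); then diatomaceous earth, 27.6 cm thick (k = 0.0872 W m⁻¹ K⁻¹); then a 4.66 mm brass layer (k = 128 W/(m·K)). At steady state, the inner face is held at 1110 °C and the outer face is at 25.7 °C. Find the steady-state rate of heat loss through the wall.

Q = 5.12 kW

Series thermal resistances, inner to outer:
  R_castable refractory = L/(kA) = 0.140/(0.895·16.0) = 0.009777 K/W
  R_magnesite brick = L/(kA) = 0.220/(3.34·16.0) = 0.004117 K/W
  R_diatomaceous earth = L/(kA) = 0.276/(0.0872·16.0) = 0.1978 K/W
  R_brass = L/(kA) = 0.00466/(128·16.0) = 2.275×10^-6 K/W
ΣR = 0.009777 + 0.004117 + 0.1978 + 2.275×10^-6 = 0.2117 K/W
Q = ΔT/ΣR = (1110 °C − 25.7 °C)/0.2117 = 5120 W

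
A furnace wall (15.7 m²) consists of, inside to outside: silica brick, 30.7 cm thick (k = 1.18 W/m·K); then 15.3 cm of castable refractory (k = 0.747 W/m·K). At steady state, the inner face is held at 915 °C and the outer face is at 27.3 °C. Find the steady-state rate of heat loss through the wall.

Treat each layer as a resistance in series:
  R_silica brick = L/(kA) = 0.307/(1.18·15.7) = 0.01657 K/W
  R_castable refractory = L/(kA) = 0.153/(0.747·15.7) = 0.01305 K/W
ΣR = 0.01657 + 0.01305 = 0.02962 K/W
Q = ΔT/ΣR = (915 °C − 27.3 °C)/0.02962 = 30000 W

Q = 30.0 kW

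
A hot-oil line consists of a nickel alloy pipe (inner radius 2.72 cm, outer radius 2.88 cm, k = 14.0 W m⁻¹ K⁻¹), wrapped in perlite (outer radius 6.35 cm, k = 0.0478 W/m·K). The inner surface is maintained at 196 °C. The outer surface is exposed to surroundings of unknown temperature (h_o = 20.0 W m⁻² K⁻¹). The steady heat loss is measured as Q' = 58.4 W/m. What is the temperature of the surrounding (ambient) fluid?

T_out = 34.9 °C

Sum the resistances:
  R'_nickel alloy = ln(0.0288/0.0272)/(2πk) = 0.05716/(2π·14.0) = 6.498×10^-4 m·K/W
  R'_perlite = ln(0.0635/0.0288)/(2πk) = 0.7907/(2π·0.0478) = 2.633 m·K/W
  R'_conv,out = 1/(2πr h) = 1/(2π·0.0635·20.0) = 0.1253 m·K/W
ΣR = 2.759 m·K/W
ΔT = Q'·ΣR = 58.4 × 2.759 = 161.1 K
Heat flows outward, so T_out = T_in − ΔT = 196 − 161.1 = 34.9 °C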